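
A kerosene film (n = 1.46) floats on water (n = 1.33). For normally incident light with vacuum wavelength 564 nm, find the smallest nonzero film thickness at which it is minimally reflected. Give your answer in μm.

0.193 μm

Top surface (1.0 → 1.46): reflection off a higher-index medium gives a half-wave phase shift.
Bottom surface (1.46 → 1.33): reflection off a lower-index medium gives no phase shift.
The two reflections differ by half a wavelength.
So the condition for destructive reflection is 2 n t = m λ.
Minimum nonzero at m = 1: t = λ / (2 n) = 564 / (2 × 1.46) = 193 nm.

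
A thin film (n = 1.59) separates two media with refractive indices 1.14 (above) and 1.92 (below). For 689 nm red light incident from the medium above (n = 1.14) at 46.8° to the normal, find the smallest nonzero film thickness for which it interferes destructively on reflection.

127 nm

Top surface (1.14 → 1.59): reflection off a higher-index medium gives a half-wave phase shift.
At the lower boundary (n = 1.59 to n = 1.92) the reflected ray undergoes a half-wave phase shift.
Net: no relative phase inversion (both shifts match).
For dark reflection here: 2 n t cos θ_r = (m + ½) λ.
Snell's law: 1.14 sin 46.8° = 1.59 sin θ_r → sin θ_r = 0.523, cos θ_r = 0.853.
Minimum at m = 0: t = λ / (4 n cos θ_r) = 689 / (4 × 1.59 × 0.853) = 127 nm.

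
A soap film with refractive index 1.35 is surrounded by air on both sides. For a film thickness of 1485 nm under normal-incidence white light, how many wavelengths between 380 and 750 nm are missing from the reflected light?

At the upper boundary (n = 1.0 to n = 1.35) the reflected ray undergoes a half-wave phase shift.
Bottom surface (1.35 → 1.0): reflection off a lower-index medium gives no phase shift.
Net: one phase inversion between the two reflected rays.
For dark reflection here: 2 n t = m λ.
λ = 2 n t / m = 4010 / m nm.
m=5: 802 nm (IR); m=6: 668 nm (visible); m=7: 573 nm (visible); m=8: 501 nm (visible); m=9: 446 nm (visible); m=10: 401 nm (visible); m=11: 365 nm (UV).

5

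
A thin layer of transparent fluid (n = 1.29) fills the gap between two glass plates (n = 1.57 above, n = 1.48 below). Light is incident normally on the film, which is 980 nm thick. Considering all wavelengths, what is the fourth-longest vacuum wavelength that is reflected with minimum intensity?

Ray reflecting at the top interface goes from n = 1.57 toward n = 1.29: no phase shift.
Bottom surface (1.29 → 1.48): reflection off a higher-index medium gives a half-wave phase shift.
Net: one phase inversion between the two reflected rays.
So the condition for destructive reflection is 2 n t = m λ.
λ = 2 n t / m. The fourth-longest wavelength is m = 4: λ = 2 × 1.29 × 980 / 4.00 = 632 nm.

632 nm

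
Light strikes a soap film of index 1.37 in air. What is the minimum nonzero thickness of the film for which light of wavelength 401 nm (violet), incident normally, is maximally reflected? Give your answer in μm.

Ray reflecting at the top interface goes from n = 1.0 toward n = 1.37: a half-wave phase shift.
Ray reflecting at the bottom interface goes from n = 1.37 toward n = 1.0: no phase shift.
Net: one phase inversion between the two reflected rays.
So the condition for constructive reflection is 2 n t = (m + ½) λ.
Minimum at m = 0: t = λ / (4 n) = 401 / (4 × 1.37) = 73.2 nm.

0.0732 μm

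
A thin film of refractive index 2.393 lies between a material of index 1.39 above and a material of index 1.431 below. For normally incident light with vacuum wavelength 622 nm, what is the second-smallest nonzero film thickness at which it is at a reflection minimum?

260 nm

At the upper boundary (n = 1.39 to n = 2.393) the reflected ray undergoes a half-wave phase shift.
Ray reflecting at the bottom interface goes from n = 2.393 toward n = 1.431: no phase shift.
Exactly one π shift → a net half-wave offset.
For weak reflection here: 2 n t = m λ.
The second-smallest nonzero thickness corresponds to m = 2: t = m λ / (2 n) = 2.00 × 622 / (2 × 2.393) = 260 nm.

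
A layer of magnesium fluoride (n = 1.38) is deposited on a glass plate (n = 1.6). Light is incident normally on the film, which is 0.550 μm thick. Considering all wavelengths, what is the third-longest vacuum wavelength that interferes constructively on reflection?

506 nm

Ray reflecting at the top interface goes from n = 1.0 toward n = 1.38: a half-wave phase shift.
At the lower boundary (n = 1.38 to n = 1.6) the reflected ray undergoes a half-wave phase shift.
Net: no relative phase inversion (both shifts match).
With no net inversion, constructive interference in reflection requires 2 n t = m λ.
λ = 2 n t / m. The third-longest wavelength is m = 3: λ = 2 × 1.38 × 550 / 3.00 = 506 nm.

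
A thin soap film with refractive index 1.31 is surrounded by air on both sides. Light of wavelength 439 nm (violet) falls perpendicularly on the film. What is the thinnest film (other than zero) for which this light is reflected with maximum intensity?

At the upper boundary (n = 1.0 to n = 1.31) the reflected ray undergoes a half-wave phase shift.
Ray reflecting at the bottom interface goes from n = 1.31 toward n = 1.0: no phase shift.
Net: one phase inversion between the two reflected rays.
For maximum reflection here: 2 n t = (m + ½) λ.
Minimum at m = 0: t = λ / (4 n) = 439 / (4 × 1.31) = 83.8 nm.

83.8 nm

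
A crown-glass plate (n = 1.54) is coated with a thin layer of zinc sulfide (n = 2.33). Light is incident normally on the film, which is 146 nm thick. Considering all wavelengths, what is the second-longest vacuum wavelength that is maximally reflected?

At the upper boundary (n = 1.0 to n = 2.33) the reflected ray undergoes a half-wave phase shift.
Bottom surface (2.33 → 1.54): reflection off a lower-index medium gives no phase shift.
The two reflections differ by half a wavelength.
For maximum reflection here: 2 n t = (m + ½) λ.
λ = 2 n t / (m + ½). The second-longest wavelength is m = 1: λ = 2 × 2.33 × 146 / 1.50 = 454 nm.

454 nm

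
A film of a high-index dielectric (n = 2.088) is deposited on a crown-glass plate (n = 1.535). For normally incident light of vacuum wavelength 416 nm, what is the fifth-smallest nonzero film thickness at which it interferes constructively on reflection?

448 nm

Top surface (1.0 → 2.088): reflection off a higher-index medium gives a half-wave phase shift.
At the lower boundary (n = 2.088 to n = 1.535) the reflected ray undergoes no phase shift.
The two reflections differ by half a wavelength.
For bright reflection here: 2 n t = (m + ½) λ.
The fifth-smallest nonzero thickness corresponds to m = 4: t = (m + ½) λ / (2 n) = 4.50 × 416 / (2 × 2.088) = 448 nm.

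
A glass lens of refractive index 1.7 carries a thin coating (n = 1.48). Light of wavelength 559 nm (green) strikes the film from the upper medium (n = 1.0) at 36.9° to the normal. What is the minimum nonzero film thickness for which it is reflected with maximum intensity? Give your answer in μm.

0.207 μm

Top surface (1.0 → 1.48): reflection off a higher-index medium gives a half-wave phase shift.
Ray reflecting at the bottom interface goes from n = 1.48 toward n = 1.7: a half-wave phase shift.
Zero or two π shifts → no net half-wave offset.
So the condition for constructive reflection is 2 n t cos θ_r = m λ.
Snell's law: 1.0 sin 36.9° = 1.48 sin θ_r → sin θ_r = 0.406, cos θ_r = 0.914.
Minimum nonzero at m = 1: t = λ / (2 n cos θ_r) = 559 / (2 × 1.48 × 0.914) = 207 nm.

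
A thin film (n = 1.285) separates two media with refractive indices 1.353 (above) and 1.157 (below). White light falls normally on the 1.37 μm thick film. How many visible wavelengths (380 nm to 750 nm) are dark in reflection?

4

At the upper boundary (n = 1.353 to n = 1.285) the reflected ray undergoes no phase shift.
Bottom surface (1.285 → 1.157): reflection off a lower-index medium gives no phase shift.
Net: no relative phase inversion (both shifts match).
With no net inversion, destructive interference in reflection requires 2 n t = (m + ½) λ.
λ = 2 n t / (m + ½) = 3521 / (m + ½) nm.
m=4: 782 nm (IR); m=5: 640 nm (visible); m=6: 542 nm (visible); m=7: 469 nm (visible); m=8: 414 nm (visible); m=9: 371 nm (UV).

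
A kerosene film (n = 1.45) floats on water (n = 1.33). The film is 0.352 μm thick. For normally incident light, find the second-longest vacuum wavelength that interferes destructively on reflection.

Top surface (1.0 → 1.45): reflection off a higher-index medium gives a half-wave phase shift.
At the lower boundary (n = 1.45 to n = 1.33) the reflected ray undergoes no phase shift.
The two reflections differ by half a wavelength.
With one net inversion, destructive interference in reflection requires 2 n t = m λ.
λ = 2 n t / m. The second-longest wavelength is m = 2: λ = 2 × 1.45 × 352 / 2.00 = 510 nm.

510 nm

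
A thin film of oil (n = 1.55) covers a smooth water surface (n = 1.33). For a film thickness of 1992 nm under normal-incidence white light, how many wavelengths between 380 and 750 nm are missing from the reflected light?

8

At the upper boundary (n = 1.0 to n = 1.55) the reflected ray undergoes a half-wave phase shift.
At the lower boundary (n = 1.55 to n = 1.33) the reflected ray undergoes no phase shift.
Net: one phase inversion between the two reflected rays.
For weak reflection here: 2 n t = m λ.
λ = 2 n t / m = 6175 / m nm.
m=8: 772 nm (IR); m=9: 686 nm (visible); m=10: 618 nm (visible); m=11: 561 nm (visible); m=12: 515 nm (visible); m=13: 475 nm (visible); m=14: 441 nm (visible); m=15: 412 nm (visible); m=16: 386 nm (visible); m=17: 363 nm (UV).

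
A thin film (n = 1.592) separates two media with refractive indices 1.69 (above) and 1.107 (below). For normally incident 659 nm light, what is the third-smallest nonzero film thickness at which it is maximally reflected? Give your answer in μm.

Top surface (1.69 → 1.592): reflection off a lower-index medium gives no phase shift.
Ray reflecting at the bottom interface goes from n = 1.592 toward n = 1.107: no phase shift.
The two reflections carry the same phase change, so no net offset.
For bright reflection here: 2 n t = m λ.
The third-smallest nonzero thickness corresponds to m = 3: t = m λ / (2 n) = 3.00 × 659 / (2 × 1.592) = 621 nm.

0.621 μm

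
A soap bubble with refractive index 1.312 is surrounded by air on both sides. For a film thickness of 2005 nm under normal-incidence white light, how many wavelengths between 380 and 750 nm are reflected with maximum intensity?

7

Ray reflecting at the top interface goes from n = 1.0 toward n = 1.312: a half-wave phase shift.
Bottom surface (1.312 → 1.0): reflection off a lower-index medium gives no phase shift.
The two reflections differ by half a wavelength.
So the condition for constructive reflection is 2 n t = (m + ½) λ.
λ = 2 n t / (m + ½) = 5261 / (m + ½) nm.
m=6: 809 nm (IR); m=7: 701 nm (visible); m=8: 619 nm (visible); m=9: 554 nm (visible); m=10: 501 nm (visible); m=11: 457 nm (visible); m=12: 421 nm (visible); m=13: 390 nm (visible); m=14: 363 nm (UV).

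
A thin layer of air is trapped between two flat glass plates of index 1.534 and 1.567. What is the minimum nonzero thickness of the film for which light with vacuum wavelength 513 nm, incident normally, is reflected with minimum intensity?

Top surface (1.534 → 1.0): reflection off a lower-index medium gives no phase shift.
Ray reflecting at the bottom interface goes from n = 1.0 toward n = 1.567: a half-wave phase shift.
The two reflections differ by half a wavelength.
For dark reflection here: 2 n t = m λ.
Minimum nonzero at m = 1: t = λ / (2 n) = 513 / (2 × 1.0) = 257 nm.

257 nm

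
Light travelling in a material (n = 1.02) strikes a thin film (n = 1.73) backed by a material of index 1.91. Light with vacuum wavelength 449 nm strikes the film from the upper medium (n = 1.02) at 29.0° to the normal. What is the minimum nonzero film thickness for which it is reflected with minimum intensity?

67.7 nm

Top surface (1.02 → 1.73): reflection off a higher-index medium gives a half-wave phase shift.
Ray reflecting at the bottom interface goes from n = 1.73 toward n = 1.91: a half-wave phase shift.
Zero or two π shifts → no net half-wave offset.
For weak reflection here: 2 n t cos θ_r = (m + ½) λ.
Snell's law: 1.02 sin 29.0° = 1.73 sin θ_r → sin θ_r = 0.286, cos θ_r = 0.958.
Minimum at m = 0: t = λ / (4 n cos θ_r) = 449 / (4 × 1.73 × 0.958) = 67.7 nm.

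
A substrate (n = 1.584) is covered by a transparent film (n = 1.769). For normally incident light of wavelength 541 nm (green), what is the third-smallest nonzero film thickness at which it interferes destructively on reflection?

Top surface (1.0 → 1.769): reflection off a higher-index medium gives a half-wave phase shift.
Ray reflecting at the bottom interface goes from n = 1.769 toward n = 1.584: no phase shift.
Net: one phase inversion between the two reflected rays.
With one net inversion, destructive interference in reflection requires 2 n t = m λ.
The third-smallest nonzero thickness corresponds to m = 3: t = m λ / (2 n) = 3.00 × 541 / (2 × 1.769) = 459 nm.

459 nm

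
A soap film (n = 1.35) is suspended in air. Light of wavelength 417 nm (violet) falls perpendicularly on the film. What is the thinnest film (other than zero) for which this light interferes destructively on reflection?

At the upper boundary (n = 1.0 to n = 1.35) the reflected ray undergoes a half-wave phase shift.
Ray reflecting at the bottom interface goes from n = 1.35 toward n = 1.0: no phase shift.
Net: one phase inversion between the two reflected rays.
With one net inversion, destructive interference in reflection requires 2 n t = m λ.
Minimum nonzero at m = 1: t = λ / (2 n) = 417 / (2 × 1.35) = 154 nm.

154 nm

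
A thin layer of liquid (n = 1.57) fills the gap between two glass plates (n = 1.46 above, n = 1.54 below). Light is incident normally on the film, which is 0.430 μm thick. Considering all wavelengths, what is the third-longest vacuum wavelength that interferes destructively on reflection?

450 nm

Ray reflecting at the top interface goes from n = 1.46 toward n = 1.57: a half-wave phase shift.
At the lower boundary (n = 1.57 to n = 1.54) the reflected ray undergoes no phase shift.
The two reflections differ by half a wavelength.
So the condition for destructive reflection is 2 n t = m λ.
λ = 2 n t / m. The third-longest wavelength is m = 3: λ = 2 × 1.57 × 430 / 3.00 = 450 nm.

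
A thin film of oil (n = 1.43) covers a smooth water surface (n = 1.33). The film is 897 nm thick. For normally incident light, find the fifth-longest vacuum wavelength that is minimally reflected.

513 nm

Top surface (1.0 → 1.43): reflection off a higher-index medium gives a half-wave phase shift.
Bottom surface (1.43 → 1.33): reflection off a lower-index medium gives no phase shift.
The two reflections differ by half a wavelength.
So the condition for destructive reflection is 2 n t = m λ.
λ = 2 n t / m. The fifth-longest wavelength is m = 5: λ = 2 × 1.43 × 897 / 5.00 = 513 nm.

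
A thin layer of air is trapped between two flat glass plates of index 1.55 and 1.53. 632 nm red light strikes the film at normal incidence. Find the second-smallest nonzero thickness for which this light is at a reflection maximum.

474 nm

Top surface (1.55 → 1.0): reflection off a lower-index medium gives no phase shift.
At the lower boundary (n = 1.0 to n = 1.53) the reflected ray undergoes a half-wave phase shift.
Exactly one π shift → a net half-wave offset.
For bright reflection here: 2 n t = (m + ½) λ.
The second-smallest nonzero thickness corresponds to m = 1: t = (m + ½) λ / (2 n) = 1.50 × 632 / (2 × 1.0) = 474 nm.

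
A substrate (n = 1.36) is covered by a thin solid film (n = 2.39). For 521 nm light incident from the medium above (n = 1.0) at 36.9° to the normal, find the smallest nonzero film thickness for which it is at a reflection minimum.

113 nm

At the upper boundary (n = 1.0 to n = 2.39) the reflected ray undergoes a half-wave phase shift.
Ray reflecting at the bottom interface goes from n = 2.39 toward n = 1.36: no phase shift.
Exactly one π shift → a net half-wave offset.
For minimum reflection here: 2 n t cos θ_r = m λ.
Snell's law: 1.0 sin 36.9° = 2.39 sin θ_r → sin θ_r = 0.251, cos θ_r = 0.968.
Minimum nonzero at m = 1: t = λ / (2 n cos θ_r) = 521 / (2 × 2.39 × 0.968) = 113 nm.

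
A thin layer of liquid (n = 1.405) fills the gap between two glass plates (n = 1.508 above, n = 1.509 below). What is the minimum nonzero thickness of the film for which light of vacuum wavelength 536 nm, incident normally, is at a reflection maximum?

Ray reflecting at the top interface goes from n = 1.508 toward n = 1.405: no phase shift.
Bottom surface (1.405 → 1.509): reflection off a higher-index medium gives a half-wave phase shift.
Net: one phase inversion between the two reflected rays.
So the condition for constructive reflection is 2 n t = (m + ½) λ.
Minimum at m = 0: t = λ / (4 n) = 536 / (4 × 1.405) = 95.4 nm.

95.4 nm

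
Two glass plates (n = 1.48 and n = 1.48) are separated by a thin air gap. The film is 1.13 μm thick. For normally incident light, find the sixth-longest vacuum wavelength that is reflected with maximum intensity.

411 nm

Top surface (1.48 → 1.0): reflection off a lower-index medium gives no phase shift.
At the lower boundary (n = 1.0 to n = 1.48) the reflected ray undergoes a half-wave phase shift.
The two reflections differ by half a wavelength.
For bright reflection here: 2 n t = (m + ½) λ.
λ = 2 n t / (m + ½). The sixth-longest wavelength is m = 5: λ = 2 × 1.0 × 1130 / 5.50 = 411 nm.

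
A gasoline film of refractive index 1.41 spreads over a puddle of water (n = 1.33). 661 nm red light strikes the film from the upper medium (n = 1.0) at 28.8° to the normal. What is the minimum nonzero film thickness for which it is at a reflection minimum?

Top surface (1.0 → 1.41): reflection off a higher-index medium gives a half-wave phase shift.
Ray reflecting at the bottom interface goes from n = 1.41 toward n = 1.33: no phase shift.
Net: one phase inversion between the two reflected rays.
With one net inversion, destructive interference in reflection requires 2 n t cos θ_r = m λ.
Snell's law: 1.0 sin 28.8° = 1.41 sin θ_r → sin θ_r = 0.342, cos θ_r = 0.940.
Minimum nonzero at m = 1: t = λ / (2 n cos θ_r) = 661 / (2 × 1.41 × 0.940) = 249 nm.

249 nm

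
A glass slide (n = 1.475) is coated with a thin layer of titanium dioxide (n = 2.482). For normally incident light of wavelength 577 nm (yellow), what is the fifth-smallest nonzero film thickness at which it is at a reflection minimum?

Ray reflecting at the top interface goes from n = 1.0 toward n = 2.482: a half-wave phase shift.
Ray reflecting at the bottom interface goes from n = 2.482 toward n = 1.475: no phase shift.
The two reflections differ by half a wavelength.
For dark reflection here: 2 n t = m λ.
The fifth-smallest nonzero thickness corresponds to m = 5: t = m λ / (2 n) = 5.00 × 577 / (2 × 2.482) = 581 nm.

581 nm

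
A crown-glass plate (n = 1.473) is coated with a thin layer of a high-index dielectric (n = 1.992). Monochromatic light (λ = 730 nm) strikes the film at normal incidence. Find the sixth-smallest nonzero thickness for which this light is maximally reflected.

Top surface (1.0 → 1.992): reflection off a higher-index medium gives a half-wave phase shift.
At the lower boundary (n = 1.992 to n = 1.473) the reflected ray undergoes no phase shift.
Net: one phase inversion between the two reflected rays.
With one net inversion, constructive interference in reflection requires 2 n t = (m + ½) λ.
The sixth-smallest nonzero thickness corresponds to m = 5: t = (m + ½) λ / (2 n) = 5.50 × 730 / (2 × 1.992) = 1008 nm.

1008 nm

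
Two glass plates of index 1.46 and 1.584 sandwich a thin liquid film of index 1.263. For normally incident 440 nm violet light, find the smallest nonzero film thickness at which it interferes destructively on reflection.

174 nm

Ray reflecting at the top interface goes from n = 1.46 toward n = 1.263: no phase shift.
At the lower boundary (n = 1.263 to n = 1.584) the reflected ray undergoes a half-wave phase shift.
The two reflections differ by half a wavelength.
For minimum reflection here: 2 n t = m λ.
Minimum nonzero at m = 1: t = λ / (2 n) = 440 / (2 × 1.263) = 174 nm.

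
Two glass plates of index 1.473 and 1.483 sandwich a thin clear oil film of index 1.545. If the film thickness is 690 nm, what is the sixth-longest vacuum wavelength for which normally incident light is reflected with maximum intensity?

Top surface (1.473 → 1.545): reflection off a higher-index medium gives a half-wave phase shift.
Ray reflecting at the bottom interface goes from n = 1.545 toward n = 1.483: no phase shift.
The two reflections differ by half a wavelength.
So the condition for constructive reflection is 2 n t = (m + ½) λ.
λ = 2 n t / (m + ½). The sixth-longest wavelength is m = 5: λ = 2 × 1.545 × 690 / 5.50 = 388 nm.

388 nm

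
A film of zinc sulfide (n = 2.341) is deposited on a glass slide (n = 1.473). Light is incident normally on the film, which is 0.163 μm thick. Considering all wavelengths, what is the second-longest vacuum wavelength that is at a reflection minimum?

382 nm

At the upper boundary (n = 1.0 to n = 2.341) the reflected ray undergoes a half-wave phase shift.
At the lower boundary (n = 2.341 to n = 1.473) the reflected ray undergoes no phase shift.
Exactly one π shift → a net half-wave offset.
With one net inversion, destructive interference in reflection requires 2 n t = m λ.
λ = 2 n t / m. The second-longest wavelength is m = 2: λ = 2 × 2.341 × 163 / 2.00 = 382 nm.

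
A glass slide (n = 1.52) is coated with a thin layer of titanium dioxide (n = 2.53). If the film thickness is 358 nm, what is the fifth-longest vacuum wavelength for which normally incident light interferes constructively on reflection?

At the upper boundary (n = 1.0 to n = 2.53) the reflected ray undergoes a half-wave phase shift.
At the lower boundary (n = 2.53 to n = 1.52) the reflected ray undergoes no phase shift.
The two reflections differ by half a wavelength.
For bright reflection here: 2 n t = (m + ½) λ.
λ = 2 n t / (m + ½). The fifth-longest wavelength is m = 4: λ = 2 × 2.53 × 358 / 4.50 = 403 nm.

403 nm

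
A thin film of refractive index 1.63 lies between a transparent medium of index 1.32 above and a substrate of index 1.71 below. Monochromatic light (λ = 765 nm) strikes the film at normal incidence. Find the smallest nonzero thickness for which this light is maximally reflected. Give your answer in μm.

Ray reflecting at the top interface goes from n = 1.32 toward n = 1.63: a half-wave phase shift.
Ray reflecting at the bottom interface goes from n = 1.63 toward n = 1.71: a half-wave phase shift.
The two reflections carry the same phase change, so no net offset.
So the condition for constructive reflection is 2 n t = m λ.
The smallest nonzero thickness corresponds to m = 1: t = m λ / (2 n) = 1.00 × 765 / (2 × 1.63) = 235 nm.

0.235 μm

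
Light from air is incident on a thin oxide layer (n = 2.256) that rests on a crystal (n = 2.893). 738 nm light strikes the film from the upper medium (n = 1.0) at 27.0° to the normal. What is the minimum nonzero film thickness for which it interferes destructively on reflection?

Top surface (1.0 → 2.256): reflection off a higher-index medium gives a half-wave phase shift.
Bottom surface (2.256 → 2.893): reflection off a higher-index medium gives a half-wave phase shift.
Zero or two π shifts → no net half-wave offset.
For minimum reflection here: 2 n t cos θ_r = (m + ½) λ.
Snell's law: 1.0 sin 27.0° = 2.256 sin θ_r → sin θ_r = 0.201, cos θ_r = 0.980.
Minimum at m = 0: t = λ / (4 n cos θ_r) = 738 / (4 × 2.256 × 0.980) = 83.5 nm.

83.5 nm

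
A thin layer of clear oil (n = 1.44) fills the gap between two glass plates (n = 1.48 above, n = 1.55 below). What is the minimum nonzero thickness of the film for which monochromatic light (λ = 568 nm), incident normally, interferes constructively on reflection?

98.6 nm

Top surface (1.48 → 1.44): reflection off a lower-index medium gives no phase shift.
At the lower boundary (n = 1.44 to n = 1.55) the reflected ray undergoes a half-wave phase shift.
Net: one phase inversion between the two reflected rays.
For maximum reflection here: 2 n t = (m + ½) λ.
Minimum at m = 0: t = λ / (4 n) = 568 / (4 × 1.44) = 98.6 nm.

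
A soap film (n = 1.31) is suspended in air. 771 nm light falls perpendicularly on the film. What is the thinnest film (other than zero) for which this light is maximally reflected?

Top surface (1.0 → 1.31): reflection off a higher-index medium gives a half-wave phase shift.
Ray reflecting at the bottom interface goes from n = 1.31 toward n = 1.0: no phase shift.
The two reflections differ by half a wavelength.
For strong reflection here: 2 n t = (m + ½) λ.
Minimum at m = 0: t = λ / (4 n) = 771 / (4 × 1.31) = 147 nm.

147 nm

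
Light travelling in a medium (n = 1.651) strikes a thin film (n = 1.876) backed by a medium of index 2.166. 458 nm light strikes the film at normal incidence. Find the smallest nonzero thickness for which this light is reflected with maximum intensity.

122 nm

At the upper boundary (n = 1.651 to n = 1.876) the reflected ray undergoes a half-wave phase shift.
At the lower boundary (n = 1.876 to n = 2.166) the reflected ray undergoes a half-wave phase shift.
Zero or two π shifts → no net half-wave offset.
For strong reflection here: 2 n t = m λ.
The smallest nonzero thickness corresponds to m = 1: t = m λ / (2 n) = 1.00 × 458 / (2 × 1.876) = 122 nm.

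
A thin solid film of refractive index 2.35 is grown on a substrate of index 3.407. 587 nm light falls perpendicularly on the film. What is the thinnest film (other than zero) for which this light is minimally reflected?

At the upper boundary (n = 1.0 to n = 2.35) the reflected ray undergoes a half-wave phase shift.
Ray reflecting at the bottom interface goes from n = 2.35 toward n = 3.407: a half-wave phase shift.
Zero or two π shifts → no net half-wave offset.
For minimum reflection here: 2 n t = (m + ½) λ.
Minimum at m = 0: t = λ / (4 n) = 587 / (4 × 2.35) = 62.4 nm.

62.4 nm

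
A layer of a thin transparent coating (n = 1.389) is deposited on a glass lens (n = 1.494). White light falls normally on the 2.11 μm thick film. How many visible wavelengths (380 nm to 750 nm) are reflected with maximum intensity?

Ray reflecting at the top interface goes from n = 1.0 toward n = 1.389: a half-wave phase shift.
Bottom surface (1.389 → 1.494): reflection off a higher-index medium gives a half-wave phase shift.
The two reflections carry the same phase change, so no net offset.
For maximum reflection here: 2 n t = m λ.
λ = 2 n t / m = 5862 / m nm.
m=7: 837 nm (IR); m=8: 733 nm (visible); m=9: 651 nm (visible); m=10: 586 nm (visible); m=11: 533 nm (visible); m=12: 488 nm (visible); m=13: 451 nm (visible); m=14: 419 nm (visible); m=15: 391 nm (visible); m=16: 366 nm (UV).

8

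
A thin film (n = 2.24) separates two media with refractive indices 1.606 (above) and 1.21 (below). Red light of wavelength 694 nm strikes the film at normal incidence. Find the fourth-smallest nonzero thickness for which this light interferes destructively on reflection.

620 nm

Top surface (1.606 → 2.24): reflection off a higher-index medium gives a half-wave phase shift.
Bottom surface (2.24 → 1.21): reflection off a lower-index medium gives no phase shift.
The two reflections differ by half a wavelength.
With one net inversion, destructive interference in reflection requires 2 n t = m λ.
The fourth-smallest nonzero thickness corresponds to m = 4: t = m λ / (2 n) = 4.00 × 694 / (2 × 2.24) = 620 nm.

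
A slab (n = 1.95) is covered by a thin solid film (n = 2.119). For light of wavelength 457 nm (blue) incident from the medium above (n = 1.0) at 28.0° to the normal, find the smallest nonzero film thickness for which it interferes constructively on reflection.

55.3 nm

At the upper boundary (n = 1.0 to n = 2.119) the reflected ray undergoes a half-wave phase shift.
At the lower boundary (n = 2.119 to n = 1.95) the reflected ray undergoes no phase shift.
Net: one phase inversion between the two reflected rays.
So the condition for constructive reflection is 2 n t cos θ_r = (m + ½) λ.
Snell's law: 1.0 sin 28.0° = 2.119 sin θ_r → sin θ_r = 0.222, cos θ_r = 0.975.
Minimum at m = 0: t = λ / (4 n cos θ_r) = 457 / (4 × 2.119 × 0.975) = 55.3 nm.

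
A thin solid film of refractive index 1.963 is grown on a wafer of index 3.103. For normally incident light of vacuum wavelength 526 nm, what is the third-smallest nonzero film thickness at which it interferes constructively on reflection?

402 nm

At the upper boundary (n = 1.0 to n = 1.963) the reflected ray undergoes a half-wave phase shift.
Ray reflecting at the bottom interface goes from n = 1.963 toward n = 3.103: a half-wave phase shift.
Zero or two π shifts → no net half-wave offset.
So the condition for constructive reflection is 2 n t = m λ.
The third-smallest nonzero thickness corresponds to m = 3: t = m λ / (2 n) = 3.00 × 526 / (2 × 1.963) = 402 nm.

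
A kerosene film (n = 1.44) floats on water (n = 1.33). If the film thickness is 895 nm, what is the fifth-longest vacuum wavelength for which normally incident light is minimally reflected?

At the upper boundary (n = 1.0 to n = 1.44) the reflected ray undergoes a half-wave phase shift.
Bottom surface (1.44 → 1.33): reflection off a lower-index medium gives no phase shift.
Net: one phase inversion between the two reflected rays.
So the condition for destructive reflection is 2 n t = m λ.
λ = 2 n t / m. The fifth-longest wavelength is m = 5: λ = 2 × 1.44 × 895 / 5.00 = 516 nm.

516 nm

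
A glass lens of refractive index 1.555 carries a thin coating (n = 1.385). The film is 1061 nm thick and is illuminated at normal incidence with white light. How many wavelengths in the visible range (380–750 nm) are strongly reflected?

At the upper boundary (n = 1.0 to n = 1.385) the reflected ray undergoes a half-wave phase shift.
At the lower boundary (n = 1.385 to n = 1.555) the reflected ray undergoes a half-wave phase shift.
Zero or two π shifts → no net half-wave offset.
So the condition for constructive reflection is 2 n t = m λ.
λ = 2 n t / m = 2939 / m nm.
m=3: 980 nm (IR); m=4: 735 nm (visible); m=5: 588 nm (visible); m=6: 490 nm (visible); m=7: 420 nm (visible); m=8: 367 nm (UV).

4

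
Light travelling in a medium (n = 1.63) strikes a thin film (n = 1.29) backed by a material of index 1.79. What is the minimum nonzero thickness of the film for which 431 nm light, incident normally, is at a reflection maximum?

At the upper boundary (n = 1.63 to n = 1.29) the reflected ray undergoes no phase shift.
Bottom surface (1.29 → 1.79): reflection off a higher-index medium gives a half-wave phase shift.
Net: one phase inversion between the two reflected rays.
So the condition for constructive reflection is 2 n t = (m + ½) λ.
Minimum at m = 0: t = λ / (4 n) = 431 / (4 × 1.29) = 83.5 nm.

83.5 nm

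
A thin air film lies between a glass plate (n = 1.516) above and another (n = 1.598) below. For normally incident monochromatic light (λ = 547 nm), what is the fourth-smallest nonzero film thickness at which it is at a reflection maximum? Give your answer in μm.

0.957 μm

At the upper boundary (n = 1.516 to n = 1.0) the reflected ray undergoes no phase shift.
At the lower boundary (n = 1.0 to n = 1.598) the reflected ray undergoes a half-wave phase shift.
Exactly one π shift → a net half-wave offset.
For maximum reflection here: 2 n t = (m + ½) λ.
The fourth-smallest nonzero thickness corresponds to m = 3: t = (m + ½) λ / (2 n) = 3.50 × 547 / (2 × 1.0) = 957 nm.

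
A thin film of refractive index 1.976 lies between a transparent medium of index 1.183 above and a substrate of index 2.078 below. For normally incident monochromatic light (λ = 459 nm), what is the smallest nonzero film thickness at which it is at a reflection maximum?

Top surface (1.183 → 1.976): reflection off a higher-index medium gives a half-wave phase shift.
Bottom surface (1.976 → 2.078): reflection off a higher-index medium gives a half-wave phase shift.
Net: no relative phase inversion (both shifts match).
With no net inversion, constructive interference in reflection requires 2 n t = m λ.
The smallest nonzero thickness corresponds to m = 1: t = m λ / (2 n) = 1.00 × 459 / (2 × 1.976) = 116 nm.

116 nm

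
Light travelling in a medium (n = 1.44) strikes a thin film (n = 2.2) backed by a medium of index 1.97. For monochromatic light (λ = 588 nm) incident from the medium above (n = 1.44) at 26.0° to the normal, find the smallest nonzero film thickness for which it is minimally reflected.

140 nm

At the upper boundary (n = 1.44 to n = 2.2) the reflected ray undergoes a half-wave phase shift.
At the lower boundary (n = 2.2 to n = 1.97) the reflected ray undergoes no phase shift.
Exactly one π shift → a net half-wave offset.
So the condition for destructive reflection is 2 n t cos θ_r = m λ.
Snell's law: 1.44 sin 26.0° = 2.2 sin θ_r → sin θ_r = 0.287, cos θ_r = 0.958.
Minimum nonzero at m = 1: t = λ / (2 n cos θ_r) = 588 / (2 × 2.2 × 0.958) = 140 nm.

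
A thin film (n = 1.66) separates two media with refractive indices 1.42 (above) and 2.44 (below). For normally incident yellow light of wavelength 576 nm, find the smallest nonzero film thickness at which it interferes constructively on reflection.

173 nm

At the upper boundary (n = 1.42 to n = 1.66) the reflected ray undergoes a half-wave phase shift.
At the lower boundary (n = 1.66 to n = 2.44) the reflected ray undergoes a half-wave phase shift.
Zero or two π shifts → no net half-wave offset.
So the condition for constructive reflection is 2 n t = m λ.
Minimum nonzero at m = 1: t = λ / (2 n) = 576 / (2 × 1.66) = 173 nm.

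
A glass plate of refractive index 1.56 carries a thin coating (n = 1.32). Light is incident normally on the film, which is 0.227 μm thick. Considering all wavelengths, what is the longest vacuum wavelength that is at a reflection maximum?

Ray reflecting at the top interface goes from n = 1.0 toward n = 1.32: a half-wave phase shift.
At the lower boundary (n = 1.32 to n = 1.56) the reflected ray undergoes a half-wave phase shift.
The two reflections carry the same phase change, so no net offset.
With no net inversion, constructive interference in reflection requires 2 n t = m λ.
λ = 2 n t / m. The longest wavelength is m = 1: λ = 2 × 1.32 × 227 / 1.00 = 599 nm.

599 nm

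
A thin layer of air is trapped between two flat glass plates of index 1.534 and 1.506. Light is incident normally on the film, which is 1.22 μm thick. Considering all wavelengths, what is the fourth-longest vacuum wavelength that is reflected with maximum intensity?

697 nm

Top surface (1.534 → 1.0): reflection off a lower-index medium gives no phase shift.
At the lower boundary (n = 1.0 to n = 1.506) the reflected ray undergoes a half-wave phase shift.
Net: one phase inversion between the two reflected rays.
With one net inversion, constructive interference in reflection requires 2 n t = (m + ½) λ.
λ = 2 n t / (m + ½). The fourth-longest wavelength is m = 3: λ = 2 × 1.0 × 1220 / 3.50 = 697 nm.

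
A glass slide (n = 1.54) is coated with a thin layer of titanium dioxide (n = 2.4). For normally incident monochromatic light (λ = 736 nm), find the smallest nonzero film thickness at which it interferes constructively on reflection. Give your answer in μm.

At the upper boundary (n = 1.0 to n = 2.4) the reflected ray undergoes a half-wave phase shift.
Ray reflecting at the bottom interface goes from n = 2.4 toward n = 1.54: no phase shift.
Net: one phase inversion between the two reflected rays.
So the condition for constructive reflection is 2 n t = (m + ½) λ.
Minimum at m = 0: t = λ / (4 n) = 736 / (4 × 2.4) = 76.7 nm.

0.0767 μm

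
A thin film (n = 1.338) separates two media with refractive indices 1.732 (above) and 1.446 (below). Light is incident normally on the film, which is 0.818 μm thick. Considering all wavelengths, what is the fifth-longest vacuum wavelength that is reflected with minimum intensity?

Ray reflecting at the top interface goes from n = 1.732 toward n = 1.338: no phase shift.
Bottom surface (1.338 → 1.446): reflection off a higher-index medium gives a half-wave phase shift.
Exactly one π shift → a net half-wave offset.
So the condition for destructive reflection is 2 n t = m λ.
λ = 2 n t / m. The fifth-longest wavelength is m = 5: λ = 2 × 1.338 × 818 / 5.00 = 438 nm.

438 nm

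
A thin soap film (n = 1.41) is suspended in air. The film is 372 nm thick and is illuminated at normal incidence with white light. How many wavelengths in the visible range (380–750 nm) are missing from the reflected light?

Top surface (1.0 → 1.41): reflection off a higher-index medium gives a half-wave phase shift.
Bottom surface (1.41 → 1.0): reflection off a lower-index medium gives no phase shift.
The two reflections differ by half a wavelength.
For minimum reflection here: 2 n t = m λ.
λ = 2 n t / m = 1049 / m nm.
m=1: 1049 nm (IR); m=2: 525 nm (visible); m=3: 350 nm (UV).

1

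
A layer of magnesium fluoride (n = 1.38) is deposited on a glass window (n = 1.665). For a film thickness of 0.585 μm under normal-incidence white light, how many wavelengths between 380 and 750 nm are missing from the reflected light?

Top surface (1.0 → 1.38): reflection off a higher-index medium gives a half-wave phase shift.
Ray reflecting at the bottom interface goes from n = 1.38 toward n = 1.665: a half-wave phase shift.
The two reflections carry the same phase change, so no net offset.
With no net inversion, destructive interference in reflection requires 2 n t = (m + ½) λ.
λ = 2 n t / (m + ½) = 1615 / (m + ½) nm.
m=1: 1076 nm (IR); m=2: 646 nm (visible); m=3: 461 nm (visible); m=4: 359 nm (UV).

2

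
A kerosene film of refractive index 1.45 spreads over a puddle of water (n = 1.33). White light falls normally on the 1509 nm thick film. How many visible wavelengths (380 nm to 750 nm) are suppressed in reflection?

6

Top surface (1.0 → 1.45): reflection off a higher-index medium gives a half-wave phase shift.
Bottom surface (1.45 → 1.33): reflection off a lower-index medium gives no phase shift.
Net: one phase inversion between the two reflected rays.
For minimum reflection here: 2 n t = m λ.
λ = 2 n t / m = 4376 / m nm.
m=5: 875 nm (IR); m=6: 729 nm (visible); m=7: 625 nm (visible); m=8: 547 nm (visible); m=9: 486 nm (visible); m=10: 438 nm (visible); m=11: 398 nm (visible); m=12: 365 nm (UV).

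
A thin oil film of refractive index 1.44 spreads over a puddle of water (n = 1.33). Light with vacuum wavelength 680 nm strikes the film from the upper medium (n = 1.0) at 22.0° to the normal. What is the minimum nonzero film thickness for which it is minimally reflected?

Ray reflecting at the top interface goes from n = 1.0 toward n = 1.44: a half-wave phase shift.
Ray reflecting at the bottom interface goes from n = 1.44 toward n = 1.33: no phase shift.
Exactly one π shift → a net half-wave offset.
With one net inversion, destructive interference in reflection requires 2 n t cos θ_r = m λ.
Snell's law: 1.0 sin 22.0° = 1.44 sin θ_r → sin θ_r = 0.260, cos θ_r = 0.966.
Minimum nonzero at m = 1: t = λ / (2 n cos θ_r) = 680 / (2 × 1.44 × 0.966) = 245 nm.

245 nm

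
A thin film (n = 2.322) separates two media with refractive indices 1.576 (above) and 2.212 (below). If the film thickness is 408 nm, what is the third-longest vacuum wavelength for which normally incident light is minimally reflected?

Ray reflecting at the top interface goes from n = 1.576 toward n = 2.322: a half-wave phase shift.
Ray reflecting at the bottom interface goes from n = 2.322 toward n = 2.212: no phase shift.
The two reflections differ by half a wavelength.
With one net inversion, destructive interference in reflection requires 2 n t = m λ.
λ = 2 n t / m. The third-longest wavelength is m = 3: λ = 2 × 2.322 × 408 / 3.00 = 632 nm.

632 nm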